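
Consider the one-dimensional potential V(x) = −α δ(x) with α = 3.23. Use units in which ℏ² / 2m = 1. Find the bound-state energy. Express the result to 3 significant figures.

The bound state is ψ(x) = √κ e^{−κ|x|}. The derivative jump ψ'(0⁺) − ψ'(0⁻) = −(2mα/ℏ²)ψ(0) fixes κ = mα/ℏ² = 1.615.
Then E = −ℏ²κ²/(2m) = −mα²/(2ℏ²) = -2.608.

E = -2.61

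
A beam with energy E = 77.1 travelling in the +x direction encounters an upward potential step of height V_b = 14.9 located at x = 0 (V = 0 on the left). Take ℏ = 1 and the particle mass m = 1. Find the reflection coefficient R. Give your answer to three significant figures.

The wavenumbers are k₁ = √(2mE)/ℏ = 12.42 on the left and k₂ = √(2m(E − V_b))/ℏ = 11.15 on the right.
Matching ψ and ψ′ at x = 0 gives r = (k₁ − k₂)/(k₁ + k₂), so R = r² = 0.002877 and T = 1 − R = 0.9971.

R = 0.00288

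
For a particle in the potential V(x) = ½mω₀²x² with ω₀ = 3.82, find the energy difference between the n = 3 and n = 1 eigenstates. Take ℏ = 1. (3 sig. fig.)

E_n = ℏω₀(n + ½), so ΔE = (3 − 1) ℏω₀ = 2 × 3.82 = 7.640.

ΔE = 7.64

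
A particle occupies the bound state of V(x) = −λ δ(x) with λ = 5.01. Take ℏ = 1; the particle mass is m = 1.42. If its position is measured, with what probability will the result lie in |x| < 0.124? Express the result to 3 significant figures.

P = 0.829

The normalised bound state is ψ = √κ e^{−κ|x|} with κ = mλ/ℏ² = 7.114.
P(|x| < d) = ∫_{−d}^{d} κ e^{−2κ|x|} dx = 1 − e^{−2κd} = 1 − e^{−1.764} = 0.8287.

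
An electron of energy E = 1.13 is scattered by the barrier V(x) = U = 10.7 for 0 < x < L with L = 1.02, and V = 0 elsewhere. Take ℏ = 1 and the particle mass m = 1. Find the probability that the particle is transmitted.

Since E < U the interior solution is evanescent with decay constant κ = √(2m(U − E))/ℏ = 4.375.
κL = 4.462, sinh(κL) = 43.34.
Matching ψ, ψ′ at both faces gives T = [1 + U² sinh²(κL) / (4E(U − E))]⁻¹ = 1/4973 = 0.000201.

T = 0.000201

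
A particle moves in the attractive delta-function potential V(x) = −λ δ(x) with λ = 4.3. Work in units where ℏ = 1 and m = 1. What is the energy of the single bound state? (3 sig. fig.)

For x ≠ 0 the bound state is ψ ∝ e^{−κ|x|}; integrating the TISE across the delta gives the cusp condition 2κ = 2mλ/ℏ², so κ = 4.300.
Then E = −ℏ²κ²/(2m) = −mλ²/(2ℏ²) = -9.245.

E = -9.25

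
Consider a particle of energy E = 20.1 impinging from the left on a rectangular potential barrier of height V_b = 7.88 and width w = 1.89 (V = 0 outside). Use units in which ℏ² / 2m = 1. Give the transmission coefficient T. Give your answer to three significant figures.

T = 0.994

Above the barrier the interior wavenumber is k₂ = √(2m(E − V_b))/ℏ = 3.496, giving phase k₂w = 6.607.
T = [1 + V_b² sin²(k₂w) / (4E(E − V_b))]⁻¹ = 1/1.006 = 0.994.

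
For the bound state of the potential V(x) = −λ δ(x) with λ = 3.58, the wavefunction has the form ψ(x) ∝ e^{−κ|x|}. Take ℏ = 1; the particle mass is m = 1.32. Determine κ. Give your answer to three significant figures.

κ = 4.73

Integrate −(ℏ²/2m)ψ'' − λδ(x)ψ = Eψ from −ε to +ε: the ψ'' term gives ψ'(0⁺) − ψ'(0⁻) and the δ term gives −(2mλ/ℏ²)ψ(0).
With ψ ∝ e^{−κ|x|} this yields −2κ = −2mλ/ℏ², so κ = mλ/ℏ² = 4.726.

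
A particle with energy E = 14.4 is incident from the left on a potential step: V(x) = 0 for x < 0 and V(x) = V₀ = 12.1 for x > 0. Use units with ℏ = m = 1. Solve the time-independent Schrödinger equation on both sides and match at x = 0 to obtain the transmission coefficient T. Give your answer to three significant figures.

T = 0.816

The wavenumbers are k₁ = √(2mE)/ℏ = 5.367 on the left and k₂ = √(2m(E − V₀))/ℏ = 2.145 on the right.
Matching ψ and ψ′ at x = 0 gives r = (k₁ − k₂)/(k₁ + k₂), so R = r² = 0.1840 and T = 1 − R = 0.8160.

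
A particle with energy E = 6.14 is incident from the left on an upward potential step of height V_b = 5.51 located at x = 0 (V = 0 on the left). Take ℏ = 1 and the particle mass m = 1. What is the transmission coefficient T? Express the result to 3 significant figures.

T = 0.735

On each side the TISE gives plane waves with k = √(2m(E − V))/ℏ: k₁ = √(2·1·6.14) = 3.504, k₂ = √(2·1·0.63) = 1.122.
Continuity of ψ and ψ′ at the step yields the reflection amplitude r = (k₁ − k₂)/(k₁ + k₂) = 0.5148; thus R = |r|² = 0.2650, T = 0.7350.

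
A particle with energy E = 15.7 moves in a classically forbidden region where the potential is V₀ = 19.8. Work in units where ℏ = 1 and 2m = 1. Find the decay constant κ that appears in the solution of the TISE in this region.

κ = 2.02

Since E < V₀ the TISE in this region is ψ'' = κ²ψ with κ = √(2m(V₀ − E))/ℏ.
κ = √(2 × 0.5 × 4.1) = 2.025.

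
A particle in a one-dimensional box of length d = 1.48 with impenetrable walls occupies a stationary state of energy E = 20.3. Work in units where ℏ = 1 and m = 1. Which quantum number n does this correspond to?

n = 3

For an infinite well E_n = n²π²ℏ²/(2md²), so n = (d/πℏ)√(2mE).
n = (1.48/π) × √(2 × 1 × 20.3) = 3.002 → n = 3.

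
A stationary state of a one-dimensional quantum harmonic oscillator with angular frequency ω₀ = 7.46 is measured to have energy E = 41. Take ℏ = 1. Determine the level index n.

E_n = ℏω₀(n + ½) ⇒ n = E/(ℏω₀) − ½ = 41/7.46 − 0.5 = 4.996 → n = 5.

n = 5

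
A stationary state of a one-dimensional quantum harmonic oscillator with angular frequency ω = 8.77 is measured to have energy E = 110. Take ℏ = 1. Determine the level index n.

n = 12

E_n = ℏω(n + ½) ⇒ n = E/(ℏω) − ½ = 110/8.77 − 0.5 = 12.043 → n = 12.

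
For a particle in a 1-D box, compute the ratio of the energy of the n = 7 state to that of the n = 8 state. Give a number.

E_n = n²π²ℏ²/(2mL²) so the ratio is n₂²/n₁² = 49/64 = 0.765625.

0.765625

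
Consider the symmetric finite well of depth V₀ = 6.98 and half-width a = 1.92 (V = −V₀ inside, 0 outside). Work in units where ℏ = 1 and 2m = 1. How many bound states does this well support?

Define the well-strength parameter z₀ = (a/ℏ)√(2mV₀) = 1.92 × √(2·0.5·6.98) = 5.073.
A new bound state (alternating even/odd) appears each time z₀ passes a multiple of π/2, so N = ⌊2z₀/π⌋ + 1 = ⌊3.229⌋ + 1 = 4.

N = 4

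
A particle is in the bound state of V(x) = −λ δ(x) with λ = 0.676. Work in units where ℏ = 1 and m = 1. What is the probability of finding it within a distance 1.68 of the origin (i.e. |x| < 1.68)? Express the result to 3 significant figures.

P = 0.897

The normalised bound state is ψ = √κ e^{−κ|x|} with κ = mλ/ℏ² = 0.6760.
P(|x| < d) = ∫_{−d}^{d} κ e^{−2κ|x|} dx = 1 − e^{−2κd} = 1 − e^{−2.271} = 0.8968.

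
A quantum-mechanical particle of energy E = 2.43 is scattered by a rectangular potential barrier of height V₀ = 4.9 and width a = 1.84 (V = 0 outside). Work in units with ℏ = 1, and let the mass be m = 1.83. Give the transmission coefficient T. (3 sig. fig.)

T = 0.0000626

E < V₀: inside the barrier ψ ∝ e^{±κx} with κ = √(2m(V₀ − E))/ℏ = 3.007.
κa = 5.532, sinh(κa) = 126.4.
The exact tunnelling result is T⁻¹ = 1 + V₀² sinh²(κa) / [4E(V₀ − E)] = 15970, so T = 0.0000626.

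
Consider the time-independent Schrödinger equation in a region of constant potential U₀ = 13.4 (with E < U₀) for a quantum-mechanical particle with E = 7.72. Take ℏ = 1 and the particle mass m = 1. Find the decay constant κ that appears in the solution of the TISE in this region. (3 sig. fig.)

Since E < U₀ the TISE in this region is ψ'' = κ²ψ with κ = √(2m(U₀ − E))/ℏ.
κ = √(2 × 1 × 5.68) = 3.370.

κ = 3.37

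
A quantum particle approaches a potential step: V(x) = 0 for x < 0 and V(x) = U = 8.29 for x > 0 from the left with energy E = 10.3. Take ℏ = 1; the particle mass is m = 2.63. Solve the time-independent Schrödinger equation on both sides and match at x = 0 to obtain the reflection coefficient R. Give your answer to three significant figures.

R = 0.150

On each side the TISE gives plane waves with k = √(2m(E − V))/ℏ: k₁ = √(2·2.63·10.3) = 7.361, k₂ = √(2·2.63·2.01) = 3.252.
Matching ψ and ψ′ at x = 0 gives r = (k₁ − k₂)/(k₁ + k₂), so R = r² = 0.1499 and T = 1 − R = 0.8501.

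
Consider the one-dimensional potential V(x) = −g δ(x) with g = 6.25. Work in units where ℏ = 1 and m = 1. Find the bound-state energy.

E = -19.5

The bound state is ψ(x) = √κ e^{−κ|x|}. The derivative jump ψ'(0⁺) − ψ'(0⁻) = −(2mg/ℏ²)ψ(0) fixes κ = mg/ℏ² = 6.250.
Then E = −ℏ²κ²/(2m) = −mg²/(2ℏ²) = -19.53.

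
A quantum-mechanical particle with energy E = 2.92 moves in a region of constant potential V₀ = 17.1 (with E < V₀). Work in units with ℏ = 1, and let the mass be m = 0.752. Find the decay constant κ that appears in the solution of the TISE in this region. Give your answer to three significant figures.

Since E < V₀ the TISE in this region is ψ'' = κ²ψ with κ = √(2m(V₀ − E))/ℏ.
κ = √(2 × 0.752 × 14.18) = 4.618.

κ = 4.62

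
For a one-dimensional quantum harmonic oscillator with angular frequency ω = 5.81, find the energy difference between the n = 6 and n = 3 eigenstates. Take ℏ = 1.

E_n = ℏω(n + ½), so ΔE = (6 − 3) ℏω = 3 × 5.81 = 17.43.

ΔE = 17.4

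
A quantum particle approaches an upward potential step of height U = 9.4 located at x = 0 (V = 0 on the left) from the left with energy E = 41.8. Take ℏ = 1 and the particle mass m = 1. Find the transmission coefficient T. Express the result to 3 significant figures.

T = 0.996

On each side the TISE gives plane waves with k = √(2m(E − V))/ℏ: k₁ = √(2·1·41.8) = 9.143, k₂ = √(2·1·32.4) = 8.050.
Matching ψ and ψ′ at x = 0 gives r = (k₁ − k₂)/(k₁ + k₂), so R = r² = 0.004045 and T = 1 − R = 0.9960.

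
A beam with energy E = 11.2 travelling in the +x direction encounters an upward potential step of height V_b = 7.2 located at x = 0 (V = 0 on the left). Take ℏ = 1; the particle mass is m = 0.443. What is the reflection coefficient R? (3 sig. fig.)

R = 0.0634

The wavenumbers are k₁ = √(2mE)/ℏ = 3.150 on the left and k₂ = √(2m(E − V_b))/ℏ = 1.883 on the right.
Continuity of ψ and ψ′ at the step yields the reflection amplitude r = (k₁ − k₂)/(k₁ + k₂) = 0.2519; thus R = |r|² = 0.06344, T = 0.9366.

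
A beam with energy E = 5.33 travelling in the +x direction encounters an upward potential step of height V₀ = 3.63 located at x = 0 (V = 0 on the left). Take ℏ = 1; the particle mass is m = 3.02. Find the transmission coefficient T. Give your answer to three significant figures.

The wavenumbers are k₁ = √(2mE)/ℏ = 5.674 on the left and k₂ = √(2m(E − V₀))/ℏ = 3.204 on the right.
Continuity of ψ and ψ′ at the step yields the reflection amplitude r = (k₁ − k₂)/(k₁ + k₂) = 0.2782; thus R = |r|² = 0.07737, T = 0.9226.

T = 0.923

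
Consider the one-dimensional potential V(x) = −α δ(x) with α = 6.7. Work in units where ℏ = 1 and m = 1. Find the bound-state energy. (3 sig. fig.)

The bound state is ψ(x) = √κ e^{−κ|x|}. The derivative jump ψ'(0⁺) − ψ'(0⁻) = −(2mα/ℏ²)ψ(0) fixes κ = mα/ℏ² = 6.700.
Then E = −ℏ²κ²/(2m) = −mα²/(2ℏ²) = -22.45.

E = -22.4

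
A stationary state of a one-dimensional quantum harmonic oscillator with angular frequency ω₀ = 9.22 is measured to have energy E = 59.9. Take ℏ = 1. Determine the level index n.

n = 6

E_n = ℏω₀(n + ½) ⇒ n = E/(ℏω₀) − ½ = 59.9/9.22 − 0.5 = 5.997 → n = 6.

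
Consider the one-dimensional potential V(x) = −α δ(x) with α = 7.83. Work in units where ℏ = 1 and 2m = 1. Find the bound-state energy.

The bound state is ψ(x) = √κ e^{−κ|x|}. The derivative jump ψ'(0⁺) − ψ'(0⁻) = −(2mα/ℏ²)ψ(0) fixes κ = mα/ℏ² = 3.915.
Then E = −ℏ²κ²/(2m) = −mα²/(2ℏ²) = -15.33.

E = -15.3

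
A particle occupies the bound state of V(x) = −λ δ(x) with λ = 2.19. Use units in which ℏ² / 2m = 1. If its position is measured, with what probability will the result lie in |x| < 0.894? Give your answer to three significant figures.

P = 0.859

The normalised bound state is ψ = √κ e^{−κ|x|} with κ = mλ/ℏ² = 1.095.
P(|x| < d) = ∫_{−d}^{d} κ e^{−2κ|x|} dx = 1 − e^{−2κd} = 1 − e^{−1.958} = 0.8588.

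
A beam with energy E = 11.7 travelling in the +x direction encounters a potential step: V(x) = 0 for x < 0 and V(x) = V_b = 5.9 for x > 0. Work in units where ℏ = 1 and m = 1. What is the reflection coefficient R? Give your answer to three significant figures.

The wavenumbers are k₁ = √(2mE)/ℏ = 4.837 on the left and k₂ = √(2m(E − V_b))/ℏ = 3.406 on the right.
Matching ψ and ψ′ at x = 0 gives r = (k₁ − k₂)/(k₁ + k₂), so R = r² = 0.03016 and T = 1 − R = 0.9698.

R = 0.0302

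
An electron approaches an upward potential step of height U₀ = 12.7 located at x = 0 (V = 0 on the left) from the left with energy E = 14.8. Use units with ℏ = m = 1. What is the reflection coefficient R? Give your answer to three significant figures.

On each side the TISE gives plane waves with k = √(2m(E − V))/ℏ: k₁ = √(2·1·14.8) = 5.441, k₂ = √(2·1·2.1) = 2.049.
Matching ψ and ψ′ at x = 0 gives r = (k₁ − k₂)/(k₁ + k₂), so R = r² = 0.2050 and T = 1 − R = 0.7950.

R = 0.205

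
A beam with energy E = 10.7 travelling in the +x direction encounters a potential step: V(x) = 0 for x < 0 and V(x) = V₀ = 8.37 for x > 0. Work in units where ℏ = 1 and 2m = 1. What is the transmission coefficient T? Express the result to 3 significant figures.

T = 0.868

On each side the TISE gives plane waves with k = √(2m(E − V))/ℏ: k₁ = √(2·½·10.7) = 3.271, k₂ = √(2·½·2.33) = 1.526.
Matching ψ and ψ′ at x = 0 gives r = (k₁ − k₂)/(k₁ + k₂), so R = r² = 0.1322 and T = 1 − R = 0.8678.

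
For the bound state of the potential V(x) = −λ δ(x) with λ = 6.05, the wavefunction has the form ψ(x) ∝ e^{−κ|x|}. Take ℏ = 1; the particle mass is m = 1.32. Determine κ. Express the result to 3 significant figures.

κ = 7.99

Integrating the TISE across x = 0 gives the cusp condition ψ'(0⁺) − ψ'(0⁻) = −(2mλ/ℏ²)ψ(0).
With ψ ∝ e^{−κ|x|} this yields −2κ = −2mλ/ℏ², so κ = mλ/ℏ² = 7.986.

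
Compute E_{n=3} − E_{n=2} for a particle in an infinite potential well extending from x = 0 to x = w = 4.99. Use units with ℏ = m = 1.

ΔE = 0.991

E_n = n²π²ℏ²/(2mw²), so ΔE = (3² − 2²) π²ℏ²/(2mw²).
ΔE = 5 × π² / (2 × 1 × 4.99²) = 0.9909.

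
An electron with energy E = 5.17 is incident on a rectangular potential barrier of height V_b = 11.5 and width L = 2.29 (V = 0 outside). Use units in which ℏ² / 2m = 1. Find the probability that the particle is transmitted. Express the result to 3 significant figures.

Since E < V_b the interior solution is evanescent with decay constant κ = √(2m(V_b − E))/ℏ = 2.516.
κL = 5.762, sinh(κL) = 158.9.
Matching ψ, ψ′ at both faces gives T = [1 + V_b² sinh²(κL) / (4E(V_b − E))]⁻¹ = 1/25510 = 0.0000392.

T = 0.0000392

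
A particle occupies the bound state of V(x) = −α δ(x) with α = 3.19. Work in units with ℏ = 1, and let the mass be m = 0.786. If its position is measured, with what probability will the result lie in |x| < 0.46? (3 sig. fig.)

The normalised bound state is ψ = √κ e^{−κ|x|} with κ = mα/ℏ² = 2.507.
P(|x| < d) = ∫_{−d}^{d} κ e^{−2κ|x|} dx = 1 − e^{−2κd} = 1 − e^{−2.307} = 0.9004.

P = 0.900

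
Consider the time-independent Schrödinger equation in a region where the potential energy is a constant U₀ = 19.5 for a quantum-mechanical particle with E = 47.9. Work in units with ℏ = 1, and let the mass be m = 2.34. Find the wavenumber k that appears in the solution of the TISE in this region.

With E > U₀ the solution is oscillatory, ψ ∝ e^{±ikx} with k = √(2m(E − U₀))/ℏ.
k = √(2 × 2.34 × 28.4) = 11.53.

k = 11.5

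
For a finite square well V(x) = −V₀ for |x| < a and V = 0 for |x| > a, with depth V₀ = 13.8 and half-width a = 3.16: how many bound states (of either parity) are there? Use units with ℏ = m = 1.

N = 11

The dimensionless depth is z₀ = a√(2mV₀)/ℏ = 3.16 × √(27.60) = 16.60.
A new bound state (alternating even/odd) appears each time z₀ passes a multiple of π/2, so N = ⌊2z₀/π⌋ + 1 = ⌊10.57⌋ + 1 = 11.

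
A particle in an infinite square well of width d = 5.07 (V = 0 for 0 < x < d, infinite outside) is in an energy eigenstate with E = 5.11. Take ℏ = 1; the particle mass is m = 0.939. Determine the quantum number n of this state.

n = 5

For an infinite well E_n = n²π²ℏ²/(2md²), so n = (d/πℏ)√(2mE).
n = (5.07/π) × √(2 × 0.939 × 5.11) = 4.999 → n = 5.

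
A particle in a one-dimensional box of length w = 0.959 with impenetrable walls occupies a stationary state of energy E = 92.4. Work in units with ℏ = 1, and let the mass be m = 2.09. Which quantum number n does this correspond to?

From E_n = n²π²ℏ²/(2mw²) invert to n = √(2mw²E)/(πℏ).
n = (0.959/π) × √(2 × 2.09 × 92.4) = 5.999 → n = 6.

n = 6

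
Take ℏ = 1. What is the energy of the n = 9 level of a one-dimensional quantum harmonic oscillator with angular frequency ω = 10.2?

E = 96.9

Using E_n = (n + ½)ℏω: E_9 = 9.5 × 10.2 = 96.90.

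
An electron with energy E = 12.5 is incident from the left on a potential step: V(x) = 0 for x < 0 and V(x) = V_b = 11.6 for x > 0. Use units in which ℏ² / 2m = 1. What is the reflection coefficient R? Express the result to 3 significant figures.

R = 0.333

On each side the TISE gives plane waves with k = √(2m(E − V))/ℏ: k₁ = √(2·½·12.5) = 3.536, k₂ = √(2·½·0.9) = 0.9487.
Continuity of ψ and ψ′ at the step yields the reflection amplitude r = (k₁ − k₂)/(k₁ + k₂) = 0.5769; thus R = |r|² = 0.3328, T = 0.6672.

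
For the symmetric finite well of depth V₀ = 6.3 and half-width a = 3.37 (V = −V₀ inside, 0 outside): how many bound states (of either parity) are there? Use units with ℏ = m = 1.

The dimensionless depth is z₀ = a√(2mV₀)/ℏ = 3.37 × √(12.60) = 11.96.
A new bound state (alternating even/odd) appears each time z₀ passes a multiple of π/2, so N = ⌊2z₀/π⌋ + 1 = ⌊7.615⌋ + 1 = 8.

N = 8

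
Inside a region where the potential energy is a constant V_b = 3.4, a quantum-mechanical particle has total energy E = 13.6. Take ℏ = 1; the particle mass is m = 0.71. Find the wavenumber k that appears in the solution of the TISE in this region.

k = 3.81

With E > V_b the solution is oscillatory, ψ ∝ e^{±ikx} with k = √(2m(E − V_b))/ℏ.
k = √(2 × 0.71 × 10.2) = 3.806.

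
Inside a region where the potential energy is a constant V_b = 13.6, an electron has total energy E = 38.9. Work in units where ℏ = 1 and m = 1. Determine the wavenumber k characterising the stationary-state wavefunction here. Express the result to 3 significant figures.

With E > V_b the solution is oscillatory, ψ ∝ e^{±ikx} with k = √(2m(E − V_b))/ℏ.
k = √(2 × 1 × 25.3) = 7.113.

k = 7.11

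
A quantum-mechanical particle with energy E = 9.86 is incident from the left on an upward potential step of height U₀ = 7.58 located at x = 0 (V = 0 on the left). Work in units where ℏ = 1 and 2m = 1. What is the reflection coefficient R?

The wavenumbers are k₁ = √(2mE)/ℏ = 3.140 on the left and k₂ = √(2m(E − U₀))/ℏ = 1.510 on the right.
Continuity of ψ and ψ′ at the step yields the reflection amplitude r = (k₁ − k₂)/(k₁ + k₂) = 0.3506; thus R = |r|² = 0.1229, T = 0.8771.

R = 0.123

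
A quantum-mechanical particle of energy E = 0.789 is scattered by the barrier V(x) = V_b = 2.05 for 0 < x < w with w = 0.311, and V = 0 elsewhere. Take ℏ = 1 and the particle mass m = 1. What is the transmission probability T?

T = 0.782

Since E < V_b the interior solution is evanescent with decay constant κ = √(2m(V_b − E))/ℏ = 1.588.
κw = 0.4939, sinh(κw) = 0.5142.
The exact tunnelling result is T⁻¹ = 1 + V_b² sinh²(κw) / [4E(V_b − E)] = 1.279, so T = 0.782.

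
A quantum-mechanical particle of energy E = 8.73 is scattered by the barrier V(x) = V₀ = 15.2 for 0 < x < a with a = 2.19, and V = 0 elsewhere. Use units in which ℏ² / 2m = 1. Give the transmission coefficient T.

E < V₀: inside the barrier ψ ∝ e^{±κx} with κ = √(2m(V₀ − E))/ℏ = 2.544.
κa = 5.571, sinh(κa) = 131.3.
Matching ψ, ψ′ at both faces gives T = [1 + V₀² sinh²(κa) / (4E(V₀ − E))]⁻¹ = 1/17630 = 0.0000567.

T = 0.0000567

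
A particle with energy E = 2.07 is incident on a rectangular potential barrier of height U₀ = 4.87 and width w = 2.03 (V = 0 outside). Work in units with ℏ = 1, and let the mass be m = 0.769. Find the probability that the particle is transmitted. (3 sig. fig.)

E < U₀: inside the barrier ψ ∝ e^{±κx} with κ = √(2m(U₀ − E))/ℏ = 2.075.
κw = 4.213, sinh(κw) = 33.76.
The exact tunnelling result is T⁻¹ = 1 + U₀² sinh²(κw) / [4E(U₀ − E)] = 1167, so T = 0.000857.

T = 0.000857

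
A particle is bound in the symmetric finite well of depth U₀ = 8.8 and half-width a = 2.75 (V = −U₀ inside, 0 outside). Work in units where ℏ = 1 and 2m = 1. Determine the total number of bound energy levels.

Define the well-strength parameter z₀ = (a/ℏ)√(2mU₀) = 2.75 × √(2·0.5·8.8) = 8.158.
The even/odd transcendental equations gain one root per π/2 in z₀, giving N = 1 + ⌊2z₀/π⌋ = 1 + ⌊5.193⌋ = 6.

N = 6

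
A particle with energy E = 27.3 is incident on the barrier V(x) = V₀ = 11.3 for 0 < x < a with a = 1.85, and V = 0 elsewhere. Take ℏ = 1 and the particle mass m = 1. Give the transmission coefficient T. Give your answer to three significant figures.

E > V₀: inside the barrier k₂ = √(2m(E − V₀))/ℏ = 5.657, k₂a = 10.47.
Matching at both interfaces gives T⁻¹ = 1 + V₀² sin²(k₂a) / [4E(E − V₀)] = 1.054, hence T = 0.948.

T = 0.948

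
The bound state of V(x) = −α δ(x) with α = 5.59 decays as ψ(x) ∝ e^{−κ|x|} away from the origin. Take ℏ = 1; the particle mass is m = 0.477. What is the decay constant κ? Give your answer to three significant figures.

κ = 2.67

Integrating the TISE across x = 0 gives the cusp condition ψ'(0⁺) − ψ'(0⁻) = −(2mα/ℏ²)ψ(0).
With ψ ∝ e^{−κ|x|} this yields −2κ = −2mα/ℏ², so κ = mα/ℏ² = 2.666.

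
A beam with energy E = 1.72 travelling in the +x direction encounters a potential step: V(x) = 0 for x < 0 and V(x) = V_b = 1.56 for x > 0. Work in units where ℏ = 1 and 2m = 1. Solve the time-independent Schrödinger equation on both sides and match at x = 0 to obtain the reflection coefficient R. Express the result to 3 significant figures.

On each side the TISE gives plane waves with k = √(2m(E − V))/ℏ: k₁ = √(2·½·1.72) = 1.311, k₂ = √(2·½·0.16) = 0.4000.
Continuity of ψ and ψ′ at the step yields the reflection amplitude r = (k₁ − k₂)/(k₁ + k₂) = 0.5326; thus R = |r|² = 0.2836, T = 0.7164.

R = 0.284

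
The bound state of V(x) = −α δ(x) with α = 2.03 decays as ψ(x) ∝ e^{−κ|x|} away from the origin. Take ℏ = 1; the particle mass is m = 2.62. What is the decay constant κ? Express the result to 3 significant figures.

κ = 5.32

Integrating the TISE across x = 0 gives the cusp condition ψ'(0⁺) − ψ'(0⁻) = −(2mα/ℏ²)ψ(0).
With ψ ∝ e^{−κ|x|} this yields −2κ = −2mα/ℏ², so κ = mα/ℏ² = 5.319.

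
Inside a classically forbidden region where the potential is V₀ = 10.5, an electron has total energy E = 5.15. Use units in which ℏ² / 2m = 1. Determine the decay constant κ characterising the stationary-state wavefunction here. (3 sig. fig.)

Since E < V₀ the TISE in this region is ψ'' = κ²ψ with κ = √(2m(V₀ − E))/ℏ.
κ = √(2 × 0.5 × 5.35) = 2.313.

κ = 2.31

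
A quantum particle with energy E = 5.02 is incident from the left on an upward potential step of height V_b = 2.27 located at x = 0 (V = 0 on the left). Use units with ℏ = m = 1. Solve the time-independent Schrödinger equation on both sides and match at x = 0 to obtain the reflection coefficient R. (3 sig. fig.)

On each side the TISE gives plane waves with k = √(2m(E − V))/ℏ: k₁ = √(2·1·5.02) = 3.169, k₂ = √(2·1·2.75) = 2.345.
Continuity of ψ and ψ′ at the step yields the reflection amplitude r = (k₁ − k₂)/(k₁ + k₂) = 0.1493; thus R = |r|² = 0.02230, T = 0.9777.

R = 0.0223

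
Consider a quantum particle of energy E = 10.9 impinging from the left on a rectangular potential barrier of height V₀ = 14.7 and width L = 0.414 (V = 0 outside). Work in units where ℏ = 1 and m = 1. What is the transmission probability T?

Since E < V₀ the interior solution is evanescent with decay constant κ = √(2m(V₀ − E))/ℏ = 2.757.
κL = 1.141, sinh(κL) = 1.406.
Matching ψ, ψ′ at both faces gives T = [1 + V₀² sinh²(κL) / (4E(V₀ − E))]⁻¹ = 1/3.577 = 0.280.

T = 0.280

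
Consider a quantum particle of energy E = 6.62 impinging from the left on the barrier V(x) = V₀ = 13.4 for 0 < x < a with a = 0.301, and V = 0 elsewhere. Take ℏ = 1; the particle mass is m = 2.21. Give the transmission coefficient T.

Since E < V₀ the interior solution is evanescent with decay constant κ = √(2m(V₀ − E))/ℏ = 5.474.
κa = 1.648, sinh(κa) = 2.501.
The exact tunnelling result is T⁻¹ = 1 + V₀² sinh²(κa) / [4E(V₀ − E)] = 7.258, so T = 0.138.

T = 0.138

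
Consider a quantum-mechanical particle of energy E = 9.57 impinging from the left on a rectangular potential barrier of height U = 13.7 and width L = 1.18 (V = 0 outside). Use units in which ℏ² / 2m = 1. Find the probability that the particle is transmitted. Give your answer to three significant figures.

T = 0.0275

Since E < U the interior solution is evanescent with decay constant κ = √(2m(U − E))/ℏ = 2.032.
κL = 2.398, sinh(κL) = 5.455.
The exact tunnelling result is T⁻¹ = 1 + U² sinh²(κL) / [4E(U − E)] = 36.33, so T = 0.0275.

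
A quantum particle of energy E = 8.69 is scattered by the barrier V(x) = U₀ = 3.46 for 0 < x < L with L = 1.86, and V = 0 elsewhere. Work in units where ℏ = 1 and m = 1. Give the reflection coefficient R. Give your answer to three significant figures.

R = 0.00458

Above the barrier the interior wavenumber is k₂ = √(2m(E − U₀))/ℏ = 3.234, giving phase k₂L = 6.016.
Matching at both interfaces gives T⁻¹ = 1 + U₀² sin²(k₂L) / [4E(E − U₀)] = 1.005, hence T = 0.995.
R = 1 − T = 0.00458.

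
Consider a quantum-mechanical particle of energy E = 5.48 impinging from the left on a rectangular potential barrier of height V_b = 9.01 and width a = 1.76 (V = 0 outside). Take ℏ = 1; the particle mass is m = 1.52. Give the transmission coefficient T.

E < V_b: inside the barrier ψ ∝ e^{±κx} with κ = √(2m(V_b − E))/ℏ = 3.276.
κa = 5.765, sinh(κa) = 159.5.
The exact tunnelling result is T⁻¹ = 1 + V_b² sinh²(κa) / [4E(V_b − E)] = 26710, so T = 0.0000374.

T = 0.0000374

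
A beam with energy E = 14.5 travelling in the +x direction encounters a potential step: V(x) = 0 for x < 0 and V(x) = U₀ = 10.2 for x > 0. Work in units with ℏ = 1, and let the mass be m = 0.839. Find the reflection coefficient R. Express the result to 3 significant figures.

On each side the TISE gives plane waves with k = √(2m(E − V))/ℏ: k₁ = √(2·0.839·14.5) = 4.933, k₂ = √(2·0.839·4.3) = 2.686.
Continuity of ψ and ψ′ at the step yields the reflection amplitude r = (k₁ − k₂)/(k₁ + k₂) = 0.2949; thus R = |r|² = 0.08694, T = 0.9131.

R = 0.0869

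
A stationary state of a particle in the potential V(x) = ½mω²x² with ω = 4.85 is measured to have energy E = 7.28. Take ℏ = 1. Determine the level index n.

n = 1

E_n = ℏω(n + ½) ⇒ n = E/(ℏω) − ½ = 7.28/4.85 − 0.5 = 1.001 → n = 1.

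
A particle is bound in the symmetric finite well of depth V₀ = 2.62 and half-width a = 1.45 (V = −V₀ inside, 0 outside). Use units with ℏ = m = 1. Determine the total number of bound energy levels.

Define the well-strength parameter z₀ = (a/ℏ)√(2mV₀) = 1.45 × √(2·1·2.62) = 3.319.
A new bound state (alternating even/odd) appears each time z₀ passes a multiple of π/2, so N = ⌊2z₀/π⌋ + 1 = ⌊2.113⌋ + 1 = 3.

N = 3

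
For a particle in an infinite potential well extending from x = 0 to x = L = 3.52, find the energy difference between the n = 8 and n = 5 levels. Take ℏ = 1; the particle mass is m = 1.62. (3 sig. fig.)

ΔE = 9.59

E_n = n²π²ℏ²/(2mL²), so ΔE = (8² − 5²) π²ℏ²/(2mL²).
ΔE = 39 × π² / (2 × 1.62 × 3.52²) = 9.588.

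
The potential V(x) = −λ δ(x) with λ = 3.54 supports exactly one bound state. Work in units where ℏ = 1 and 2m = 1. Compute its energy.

The bound state is ψ(x) = √κ e^{−κ|x|}. The derivative jump ψ'(0⁺) − ψ'(0⁻) = −(2mλ/ℏ²)ψ(0) fixes κ = mλ/ℏ² = 1.770.
Then E = −ℏ²κ²/(2m) = −mλ²/(2ℏ²) = -3.133.

E = -3.13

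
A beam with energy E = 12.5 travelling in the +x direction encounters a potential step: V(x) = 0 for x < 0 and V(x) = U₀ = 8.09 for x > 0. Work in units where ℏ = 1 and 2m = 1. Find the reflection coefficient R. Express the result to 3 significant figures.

R = 0.0649

The wavenumbers are k₁ = √(2mE)/ℏ = 3.536 on the left and k₂ = √(2m(E − U₀))/ℏ = 2.100 on the right.
Continuity of ψ and ψ′ at the step yields the reflection amplitude r = (k₁ − k₂)/(k₁ + k₂) = 0.2547; thus R = |r|² = 0.06489, T = 0.9351.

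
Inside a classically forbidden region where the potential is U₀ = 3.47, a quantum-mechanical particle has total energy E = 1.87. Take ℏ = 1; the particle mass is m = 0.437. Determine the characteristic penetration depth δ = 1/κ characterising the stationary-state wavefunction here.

Since E < U₀ the TISE in this region is ψ'' = κ²ψ with κ = √(2m(U₀ − E))/ℏ.
κ = √(2 × 0.437 × 1.6) = 1.183. The penetration depth is δ = 1/κ = 0.846.

δ = 0.846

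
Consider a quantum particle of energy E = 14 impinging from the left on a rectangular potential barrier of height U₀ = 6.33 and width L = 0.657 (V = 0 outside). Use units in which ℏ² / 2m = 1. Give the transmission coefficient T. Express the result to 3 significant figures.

E > U₀: inside the barrier k₂ = √(2m(E − U₀))/ℏ = 2.769, k₂L = 1.820.
T = [1 + U₀² sin²(k₂L) / (4E(E − U₀))]⁻¹ = 1/1.088 = 0.919.

T = 0.919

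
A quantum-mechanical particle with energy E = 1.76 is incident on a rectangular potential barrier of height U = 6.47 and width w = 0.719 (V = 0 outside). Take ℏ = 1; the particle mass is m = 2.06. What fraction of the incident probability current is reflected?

Since E < U the interior solution is evanescent with decay constant κ = √(2m(U − E))/ℏ = 4.405.
κw = 3.167, sinh(κw) = 11.85.
Matching ψ, ψ′ at both faces gives T = [1 + U² sinh²(κw) / (4E(U − E))]⁻¹ = 1/178.3 = 0.00561.
R = 1 − T = 0.994.

R = 0.994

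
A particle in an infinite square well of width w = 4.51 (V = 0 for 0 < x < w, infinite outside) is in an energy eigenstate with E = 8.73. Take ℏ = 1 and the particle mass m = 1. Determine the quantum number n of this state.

From E_n = n²π²ℏ²/(2mw²) invert to n = √(2mw²E)/(πℏ).
n = (4.51/π) × √(2 × 1 × 8.73) = 5.999 → n = 6.

n = 6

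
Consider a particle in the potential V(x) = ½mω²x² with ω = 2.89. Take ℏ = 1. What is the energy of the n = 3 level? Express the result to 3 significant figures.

The oscillator eigenvalues are E_n = ℏω(n + ½), so E_3 = 2.89 × 3.5 = 10.12.

E = 10.1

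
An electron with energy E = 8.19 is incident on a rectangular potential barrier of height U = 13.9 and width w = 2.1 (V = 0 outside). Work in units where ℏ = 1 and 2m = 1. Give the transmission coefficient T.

Since E < U the interior solution is evanescent with decay constant κ = √(2m(U − E))/ℏ = 2.390.
κw = 5.018, sinh(κw) = 75.56.
Matching ψ, ψ′ at both faces gives T = [1 + U² sinh²(κw) / (4E(U − E))]⁻¹ = 1/5898 = 0.000170.

T = 0.000170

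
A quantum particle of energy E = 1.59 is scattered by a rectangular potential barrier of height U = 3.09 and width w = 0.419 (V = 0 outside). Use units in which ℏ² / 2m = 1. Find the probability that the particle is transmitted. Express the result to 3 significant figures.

T = 0.777

E < U: inside the barrier ψ ∝ e^{±κx} with κ = √(2m(U − E))/ℏ = 1.225.
κw = 0.5132, sinh(κw) = 0.5360.
The exact tunnelling result is T⁻¹ = 1 + U² sinh²(κw) / [4E(U − E)] = 1.288, so T = 0.777.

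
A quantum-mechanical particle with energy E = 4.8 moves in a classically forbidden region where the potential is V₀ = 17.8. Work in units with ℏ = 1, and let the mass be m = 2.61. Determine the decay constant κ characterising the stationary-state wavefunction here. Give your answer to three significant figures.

Since E < V₀ the TISE in this region is ψ'' = κ²ψ with κ = √(2m(V₀ − E))/ℏ.
κ = √(2 × 2.61 × 13) = 8.238.

κ = 8.24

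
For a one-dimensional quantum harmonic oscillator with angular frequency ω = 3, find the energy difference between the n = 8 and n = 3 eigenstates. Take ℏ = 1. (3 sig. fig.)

ΔE = 15.0

E_n = ℏω(n + ½), so ΔE = (8 − 3) ℏω = 5 × 3 = 15.00.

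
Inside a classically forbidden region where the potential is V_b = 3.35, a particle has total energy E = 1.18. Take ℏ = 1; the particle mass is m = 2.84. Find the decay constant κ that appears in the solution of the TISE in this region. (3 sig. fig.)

κ = 3.51

Since E < V_b the TISE in this region is ψ'' = κ²ψ with κ = √(2m(V_b − E))/ℏ.
κ = √(2 × 2.84 × 2.17) = 3.511.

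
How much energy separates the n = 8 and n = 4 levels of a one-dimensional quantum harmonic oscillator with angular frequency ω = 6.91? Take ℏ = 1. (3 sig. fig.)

ΔE = 27.6

E_n = ℏω(n + ½), so ΔE = (8 − 4) ℏω = 4 × 6.91 = 27.64.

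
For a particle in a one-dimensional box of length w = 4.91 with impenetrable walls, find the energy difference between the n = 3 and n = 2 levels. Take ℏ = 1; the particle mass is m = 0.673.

ΔE = 1.52

E_n = n²π²ℏ²/(2mw²), so ΔE = (3² − 2²) π²ℏ²/(2mw²).
ΔE = 5 × π² / (2 × 0.673 × 4.91²) = 1.521.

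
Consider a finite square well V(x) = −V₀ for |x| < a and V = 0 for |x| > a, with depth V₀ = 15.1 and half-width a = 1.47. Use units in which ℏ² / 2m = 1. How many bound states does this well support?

N = 4

The dimensionless depth is z₀ = a√(2mV₀)/ℏ = 1.47 × √(15.10) = 5.712.
The even/odd transcendental equations gain one root per π/2 in z₀, giving N = 1 + ⌊2z₀/π⌋ = 1 + ⌊3.637⌋ = 4.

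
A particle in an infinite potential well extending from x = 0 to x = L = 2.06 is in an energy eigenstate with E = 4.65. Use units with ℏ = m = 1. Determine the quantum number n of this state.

For an infinite well E_n = n²π²ℏ²/(2mL²), so n = (L/πℏ)√(2mE).
n = (2.06/π) × √(2 × 1 × 4.65) = 2.000 → n = 2.

n = 2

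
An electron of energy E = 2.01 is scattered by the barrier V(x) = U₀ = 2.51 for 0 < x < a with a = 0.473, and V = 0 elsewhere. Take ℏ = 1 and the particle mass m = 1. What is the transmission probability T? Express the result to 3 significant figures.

E < U₀: inside the barrier ψ ∝ e^{±κx} with κ = √(2m(U₀ − E))/ℏ = 1.000.
κa = 0.4730, sinh(κa) = 0.4908.
The exact tunnelling result is T⁻¹ = 1 + U₀² sinh²(κa) / [4E(U₀ − E)] = 1.378, so T = 0.726.

T = 0.726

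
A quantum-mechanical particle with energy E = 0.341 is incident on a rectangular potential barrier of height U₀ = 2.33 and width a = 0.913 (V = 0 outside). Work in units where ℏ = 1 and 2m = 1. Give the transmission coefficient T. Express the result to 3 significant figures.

T = 0.151

E < U₀: inside the barrier ψ ∝ e^{±κx} with κ = √(2m(U₀ − E))/ℏ = 1.410.
κa = 1.288, sinh(κa) = 1.674.
The exact tunnelling result is T⁻¹ = 1 + U₀² sinh²(κa) / [4E(U₀ − E)] = 6.608, so T = 0.151.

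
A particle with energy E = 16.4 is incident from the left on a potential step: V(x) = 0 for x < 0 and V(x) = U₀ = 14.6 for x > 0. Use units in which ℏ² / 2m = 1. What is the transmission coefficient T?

T = 0.748

On each side the TISE gives plane waves with k = √(2m(E − V))/ℏ: k₁ = √(2·½·16.4) = 4.050, k₂ = √(2·½·1.8) = 1.342.
Matching ψ and ψ′ at x = 0 gives r = (k₁ − k₂)/(k₁ + k₂), so R = r² = 0.2523 and T = 1 − R = 0.7477.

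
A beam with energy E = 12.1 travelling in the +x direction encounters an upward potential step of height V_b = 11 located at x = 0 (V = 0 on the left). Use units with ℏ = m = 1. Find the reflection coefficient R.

R = 0.288

The wavenumbers are k₁ = √(2mE)/ℏ = 4.919 on the left and k₂ = √(2m(E − V_b))/ℏ = 1.483 on the right.
Matching ψ and ψ′ at x = 0 gives r = (k₁ − k₂)/(k₁ + k₂), so R = r² = 0.2880 and T = 1 − R = 0.7120.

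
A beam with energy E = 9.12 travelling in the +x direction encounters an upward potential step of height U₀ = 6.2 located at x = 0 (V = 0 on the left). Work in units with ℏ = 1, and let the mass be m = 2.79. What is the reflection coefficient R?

R = 0.0769

The wavenumbers are k₁ = √(2mE)/ℏ = 7.134 on the left and k₂ = √(2m(E − U₀))/ℏ = 4.037 on the right.
Continuity of ψ and ψ′ at the step yields the reflection amplitude r = (k₁ − k₂)/(k₁ + k₂) = 0.2773; thus R = |r|² = 0.07688, T = 0.9231.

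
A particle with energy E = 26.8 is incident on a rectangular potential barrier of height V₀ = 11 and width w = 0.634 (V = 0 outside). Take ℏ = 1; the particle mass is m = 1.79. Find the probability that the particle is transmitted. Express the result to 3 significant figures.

T = 0.934

E > V₀: inside the barrier k₂ = √(2m(E − V₀))/ℏ = 7.521, k₂w = 4.768.
T = [1 + V₀² sin²(k₂w) / (4E(E − V₀))]⁻¹ = 1/1.071 = 0.934.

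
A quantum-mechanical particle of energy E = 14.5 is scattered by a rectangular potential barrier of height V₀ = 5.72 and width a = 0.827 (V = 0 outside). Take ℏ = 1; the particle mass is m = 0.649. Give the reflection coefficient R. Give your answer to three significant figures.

E > V₀: inside the barrier k₂ = √(2m(E − V₀))/ℏ = 3.376, k₂a = 2.792.
Matching at both interfaces gives T⁻¹ = 1 + V₀² sin²(k₂a) / [4E(E − V₀)] = 1.008, hence T = 0.993.
R = 1 − T = 0.00749.

R = 0.00749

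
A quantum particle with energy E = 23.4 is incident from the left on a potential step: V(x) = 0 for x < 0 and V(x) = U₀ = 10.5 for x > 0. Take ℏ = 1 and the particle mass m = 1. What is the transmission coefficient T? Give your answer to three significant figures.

On each side the TISE gives plane waves with k = √(2m(E − V))/ℏ: k₁ = √(2·1·23.4) = 6.841, k₂ = √(2·1·12.9) = 5.079.
Matching ψ and ψ′ at x = 0 gives r = (k₁ − k₂)/(k₁ + k₂), so R = r² = 0.02184 and T = 1 − R = 0.9782.

T = 0.978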